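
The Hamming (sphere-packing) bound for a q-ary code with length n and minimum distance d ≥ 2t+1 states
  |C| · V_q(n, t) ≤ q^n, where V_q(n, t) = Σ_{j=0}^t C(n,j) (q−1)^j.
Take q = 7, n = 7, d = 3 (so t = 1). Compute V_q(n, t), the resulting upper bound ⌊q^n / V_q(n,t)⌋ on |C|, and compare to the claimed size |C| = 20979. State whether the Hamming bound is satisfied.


V_q(n, t) = 43, q^n = 823543, Hamming bound = 19152, |C| = 20979 > bound (violated).

Step 1: Compute V_q(n, t) = Σ_{j=0}^1 C(n, j) (q−1)^j.
  j = 0: C(7,0)·(6)^0 = 1·1 = 1.
  j = 1: C(7,1)·(6)^1 = 7·6 = 42.
  V_q(n, t) = 1 + 42 = 43.
Step 2: q^n = 7^7 = 823543.
Step 3: Hamming bound ⌊q^n / V_q(n,t)⌋ = ⌊823543/43⌋ = 19152.
Step 4: Compare |C| = 20979 to 19152: violated.
The claimed |C| lies above the Hamming bound, so no 7-ary code of length 7 with d ≥ 3 can have 20979 codewords.


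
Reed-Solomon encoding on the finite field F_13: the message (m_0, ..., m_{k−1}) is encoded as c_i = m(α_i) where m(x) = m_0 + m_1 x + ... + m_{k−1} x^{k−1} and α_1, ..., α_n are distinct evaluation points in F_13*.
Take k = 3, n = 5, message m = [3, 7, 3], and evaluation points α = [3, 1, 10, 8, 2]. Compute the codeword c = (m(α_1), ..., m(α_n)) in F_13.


c = [12, 0, 9, 4, 3]

Message polynomial: m(x) = 3 + 7·x + 3·x^2 (mod 13).
For each evaluation point α_i, compute m(α_i) mod 13:
  α_1 = 3: Horner steps 3 → 3 → 12, so m(3) = 12.
  α_2 = 1: Horner steps 3 → 10 → 0, so m(1) = 0.
  α_3 = 10: Horner steps 3 → 11 → 9, so m(10) = 9.
  α_4 = 8: Horner steps 3 → 5 → 4, so m(8) = 4.
  α_5 = 2: Horner steps 3 → 0 → 3, so m(2) = 3.
Codeword c = [12, 0, 9, 4, 3] ∈ F_13^5.


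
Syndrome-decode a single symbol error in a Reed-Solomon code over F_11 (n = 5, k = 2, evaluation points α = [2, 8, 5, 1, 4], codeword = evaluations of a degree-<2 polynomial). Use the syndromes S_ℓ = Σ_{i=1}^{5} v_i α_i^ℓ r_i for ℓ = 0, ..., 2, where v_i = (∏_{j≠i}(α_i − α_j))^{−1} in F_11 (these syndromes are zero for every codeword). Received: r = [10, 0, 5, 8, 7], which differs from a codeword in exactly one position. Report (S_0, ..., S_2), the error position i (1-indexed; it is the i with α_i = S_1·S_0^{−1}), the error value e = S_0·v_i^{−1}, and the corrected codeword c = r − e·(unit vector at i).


S = (2, 8, 10), error at position 5, error magnitude e = 4, c = [10, 0, 5, 8, 3].

Step 1: column multipliers v_i = (∏_{j≠i}(α_i − α_j))^{−1} mod 11.
  i = 1 (α = 2): (2−8)(2−5)(2−1)(2−4) = (−6)·(−3)·1·(−2) = −36 ≡ 8, so v_1 = 8^{−1} = 7 (mod 11).
  i = 2 (α = 8): (8−2)(8−5)(8−1)(8−4) = 6·3·7·4 = 504 ≡ 9, so v_2 = 9^{−1} = 5 (mod 11).
  i = 3 (α = 5): (5−2)(5−8)(5−1)(5−4) = 3·(−3)·4·1 = −36 ≡ 8, so v_3 = 8^{−1} = 7 (mod 11).
  i = 4 (α = 1): (1−2)(1−8)(1−5)(1−4) = (−1)·(−7)·(−4)·(−3) = 84 ≡ 7, so v_4 = 7^{−1} = 8 (mod 11).
  i = 5 (α = 4): (4−2)(4−8)(4−5)(4−1) = 2·(−4)·(−1)·3 = 24 ≡ 2, so v_5 = 2^{−1} = 6 (mod 11).
  v = [7, 5, 7, 8, 6].
Step 2: syndromes of r = [10, 0, 5, 8, 7] (all sums mod 11).
  S_0 = Σ v_i r_i = 7·10 + 5·0 + 7·5 + 8·8 + 6·7 = 211 ≡ 2.
  S_1 = Σ v_i α_i r_i = 7·2·10 + 5·8·0 + 7·5·5 + 8·1·8 + 6·4·7 = 547 ≡ 8.
  α_i^2 mod 11 = [4, 9, 3, 1, 5].
  S_2 = Σ v_i α_i^2 r_i = 7·4·10 + 5·9·0 + 7·3·5 + 8·1·8 + 6·5·7 = 659 ≡ 10.
  S = (2, 8, 10) ≠ 0, so r is not a codeword (an error is present).
Step 3: locate the error. For a single error e at position i, S_ℓ = v_i·e·α_i^ℓ, so α_err = S_1/S_0.
  S_0^{−1} = 2^{−1} = 6 (mod 11), so α_err = 8·6 = 48 ≡ 4 = α_5. Error position i = 5.
  Consistency check: S_2/S_1 = 10·7 = 70 ≡ 4 = α_err ✓ (single-error assumption holds).
Step 4: error magnitude e = S_0/v_5 = S_0·∏_{j≠5}(α_5 − α_j) = 2·2 = 4 ≡ 4 (mod 11).
Step 5: correct position 5: c_5 = r_5 − e = 7 − 4 ≡ 3 (mod 11). Hence c = [10, 0, 5, 8, 3].
  Check: interpolating c through the α_i gives m(x) = 6 + 2·x (degree < 2) with m(α_i) = c_i for every i, so c is indeed a codeword.


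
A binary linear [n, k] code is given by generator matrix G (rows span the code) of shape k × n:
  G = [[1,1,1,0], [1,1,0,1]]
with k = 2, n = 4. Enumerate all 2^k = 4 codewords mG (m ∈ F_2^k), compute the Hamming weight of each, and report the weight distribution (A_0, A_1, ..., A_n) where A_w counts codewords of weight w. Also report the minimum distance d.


Weight distribution: A_0 = 1, A_2 = 1, A_3 = 2. Minimum distance d = 2.

Enumerate all 2^2 = 4 messages m ∈ F_2^2.
For each, compute codeword c = mG in F_2^4, then tally its weight.
  m = 00 → c = 0000, weight = 0.
  m = 10 → c = 1110, weight = 3.
  m = 01 → c = 1101, weight = 3.
  m = 11 → c = 0011, weight = 2.
Tally weights:
  weight 0: 1 codewords.
  weight 2: 1 codewords.
  weight 3: 2 codewords.
Minimum distance d = smallest w > 0 with A_w > 0 = 2.
Sanity: Σ A_w = 4 = 2^2 = 4 ✓.


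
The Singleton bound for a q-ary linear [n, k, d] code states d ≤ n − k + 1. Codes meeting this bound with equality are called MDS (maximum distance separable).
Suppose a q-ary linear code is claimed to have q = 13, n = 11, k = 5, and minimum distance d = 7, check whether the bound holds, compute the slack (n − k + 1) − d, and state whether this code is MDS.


Singleton RHS = n − k + 1 = 7, slack = 0, bound satisfied, MDS.

Singleton bound: d ≤ n − k + 1.
Here n = 11, k = 5, so n − k + 1 = 7.
Given d = 7, check d ≤ 7: YES.
Slack = (n − k + 1) − d = 0.
The code is MDS (slack = 0).
Description: the claimed parameters are [11, 5, 7]_13; such a code would be MDS (meets Singleton bound).


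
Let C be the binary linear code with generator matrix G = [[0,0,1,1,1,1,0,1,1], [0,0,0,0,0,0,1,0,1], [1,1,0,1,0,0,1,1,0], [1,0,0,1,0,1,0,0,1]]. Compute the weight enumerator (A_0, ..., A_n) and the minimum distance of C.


Weight distribution: A_0 = 1, A_2 = 1, A_3 = 1, A_4 = 3, A_5 = 6, A_6 = 3, A_7 = 1. Minimum distance d = 2.

Enumerate all 2^4 = 16 messages m ∈ F_2^4.
For each, compute codeword c = mG in F_2^9, then tally its weight.
  m = 0000 → c = 000000000, weight = 0.
  m = 1000 → c = 001111011, weight = 6.
  m = 0100 → c = 000000101, weight = 2.
  m = 1100 → c = 001111110, weight = 6.
  m = 0010 → c = 110100110, weight = 5.
  m = 1010 → c = 111011101, weight = 7.
  m = 0110 → c = 110100011, weight = 5.
  m = 1110 → c = 111011000, weight = 5.
  m = 0001 → c = 100101001, weight = 4.
  m = 1001 → c = 101010010, weight = 4.
  m = 0101 → c = 100101100, weight = 4.
  m = 1101 → c = 101010111, weight = 6.
  m = 0011 → c = 010001111, weight = 5.
  m = 1011 → c = 011110100, weight = 5.
  m = 0111 → c = 010001010, weight = 3.
  m = 1111 → c = 011110001, weight = 5.
Tally weights:
  weight 0: 1 codewords.
  weight 2: 1 codewords.
  weight 3: 1 codewords.
  weight 4: 3 codewords.
  weight 5: 6 codewords.
  weight 6: 3 codewords.
  weight 7: 1 codewords.
Minimum distance d = smallest w > 0 with A_w > 0 = 2.
Sanity: Σ A_w = 16 = 2^4 = 16 ✓.


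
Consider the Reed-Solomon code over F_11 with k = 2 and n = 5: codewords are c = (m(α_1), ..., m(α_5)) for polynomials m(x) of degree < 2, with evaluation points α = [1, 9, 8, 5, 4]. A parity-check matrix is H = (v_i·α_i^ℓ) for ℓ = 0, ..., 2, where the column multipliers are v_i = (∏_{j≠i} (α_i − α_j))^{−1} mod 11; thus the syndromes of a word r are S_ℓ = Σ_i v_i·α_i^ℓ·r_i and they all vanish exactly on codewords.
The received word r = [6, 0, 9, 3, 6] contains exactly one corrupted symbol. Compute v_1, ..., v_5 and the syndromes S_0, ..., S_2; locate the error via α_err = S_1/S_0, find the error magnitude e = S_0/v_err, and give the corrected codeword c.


S = (10, 7, 6), error at position 5, error magnitude e = 5, c = [6, 0, 9, 3, 1].

Step 1: column multipliers v_i = (∏_{j≠i}(α_i − α_j))^{−1} mod 11.
  i = 1 (α = 1): (1−9)(1−8)(1−5)(1−4) = (−8)·(−7)·(−4)·(−3) = 672 ≡ 1, so v_1 = 1^{−1} = 1 (mod 11).
  i = 2 (α = 9): (9−1)(9−8)(9−5)(9−4) = 8·1·4·5 = 160 ≡ 6, so v_2 = 6^{−1} = 2 (mod 11).
  i = 3 (α = 8): (8−1)(8−9)(8−5)(8−4) = 7·(−1)·3·4 = −84 ≡ 4, so v_3 = 4^{−1} = 3 (mod 11).
  i = 4 (α = 5): (5−1)(5−9)(5−8)(5−4) = 4·(−4)·(−3)·1 = 48 ≡ 4, so v_4 = 4^{−1} = 3 (mod 11).
  i = 5 (α = 4): (4−1)(4−9)(4−8)(4−5) = 3·(−5)·(−4)·(−1) = −60 ≡ 6, so v_5 = 6^{−1} = 2 (mod 11).
  v = [1, 2, 3, 3, 2].
Step 2: syndromes of r = [6, 0, 9, 3, 6] (all sums mod 11).
  S_0 = Σ v_i r_i = 1·6 + 2·0 + 3·9 + 3·3 + 2·6 = 54 ≡ 10.
  S_1 = Σ v_i α_i r_i = 1·1·6 + 2·9·0 + 3·8·9 + 3·5·3 + 2·4·6 = 315 ≡ 7.
  α_i^2 mod 11 = [1, 4, 9, 3, 5].
  S_2 = Σ v_i α_i^2 r_i = 1·1·6 + 2·4·0 + 3·9·9 + 3·3·3 + 2·5·6 = 336 ≡ 6.
  S = (10, 7, 6) ≠ 0, so r is not a codeword (an error is present).
Step 3: locate the error. For a single error e at position i, S_ℓ = v_i·e·α_i^ℓ, so α_err = S_1/S_0.
  S_0^{−1} = 10^{−1} = 10 (mod 11), so α_err = 7·10 = 70 ≡ 4 = α_5. Error position i = 5.
  Consistency check: S_2/S_1 = 6·8 = 48 ≡ 4 = α_err ✓ (single-error assumption holds).
Step 4: error magnitude e = S_0/v_5 = S_0·∏_{j≠5}(α_5 − α_j) = 10·6 = 60 ≡ 5 (mod 11).
Step 5: correct position 5: c_5 = r_5 − e = 6 − 5 ≡ 1 (mod 11). Hence c = [6, 0, 9, 3, 1].
  Check: interpolating c through the α_i gives m(x) = 4 + 2·x (degree < 2) with m(α_i) = c_i for every i, so c is indeed a codeword.


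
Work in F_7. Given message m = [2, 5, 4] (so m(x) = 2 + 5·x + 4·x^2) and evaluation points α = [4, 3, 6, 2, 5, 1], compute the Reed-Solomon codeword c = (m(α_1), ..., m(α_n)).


c = [2, 4, 1, 0, 1, 4]

Message polynomial: m(x) = 2 + 5·x + 4·x^2 (mod 7).
For each evaluation point α_i, compute m(α_i) mod 7:
  α_1 = 4: Horner steps 4 → 0 → 2, so m(4) = 2.
  α_2 = 3: Horner steps 4 → 3 → 4, so m(3) = 4.
  α_3 = 6: Horner steps 4 → 1 → 1, so m(6) = 1.
  α_4 = 2: Horner steps 4 → 6 → 0, so m(2) = 0.
  α_5 = 5: Horner steps 4 → 4 → 1, so m(5) = 1.
  α_6 = 1: Horner steps 4 → 2 → 4, so m(1) = 4.
Codeword c = [2, 4, 1, 0, 1, 4] ∈ F_7^6.


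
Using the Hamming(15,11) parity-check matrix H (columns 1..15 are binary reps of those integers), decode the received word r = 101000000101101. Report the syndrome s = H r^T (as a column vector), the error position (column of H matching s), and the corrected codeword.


s = (0, 1, 1, 0)^T, error position = 6, corrected codeword c = 101001000101101

Compute s = H r^T mod 2 one row at a time:
  s_1 = 0 + 0 + 1 + 0 + 1 + 1 + 0 + 1 = 4 ≡ 0 (mod 2).
  s_2 = 0 + 0 + 0 + 0 + 1 + 1 + 0 + 1 = 3 ≡ 1 (mod 2).
  s_3 = 0 + 1 + 0 + 0 + 1 + 0 + 0 + 1 = 3 ≡ 1 (mod 2).
  s_4 = 1 + 1 + 0 + 0 + 0 + 0 + 1 + 1 = 4 ≡ 0 (mod 2).
s = (0, 1, 1, 0)^T — this equals column 6 of H (binary 0110), so error is at position 6.
Correct: flip bit 6 of r = 101000000101101 to get c = 101001000101101.


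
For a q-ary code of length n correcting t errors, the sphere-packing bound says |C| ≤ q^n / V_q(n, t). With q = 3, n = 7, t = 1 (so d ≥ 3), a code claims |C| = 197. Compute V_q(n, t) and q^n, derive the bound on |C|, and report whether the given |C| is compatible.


V_q(n, t) = 15, q^n = 2187, Hamming bound = 145, |C| = 197 > bound (violated).

Step 1: Compute V_q(n, t) = Σ_{j=0}^1 C(n, j) (q−1)^j.
  j = 0: C(7,0)·(2)^0 = 1·1 = 1.
  j = 1: C(7,1)·(2)^1 = 7·2 = 14.
  V_q(n, t) = 1 + 14 = 15.
Step 2: q^n = 3^7 = 2187.
Step 3: Hamming bound ⌊q^n / V_q(n,t)⌋ = ⌊2187/15⌋ = 145.
Step 4: Compare |C| = 197 to 145: violated.
The claimed |C| lies above the Hamming bound, so no 3-ary code of length 7 with d ≥ 3 can have 197 codewords.


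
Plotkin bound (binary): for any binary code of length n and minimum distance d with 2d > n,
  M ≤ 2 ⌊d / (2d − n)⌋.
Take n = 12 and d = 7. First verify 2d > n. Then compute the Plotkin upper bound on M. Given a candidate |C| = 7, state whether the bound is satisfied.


Plotkin bound M ≤ 6; given |C| = 7 > bound (violated).

Check applicability: 2d = 14, n = 12.
2d − n = 2 > 0, so Plotkin applies.
Compute d/(2d−n) = 7/2 ≈ 3.5000.
⌊d/(2d−n)⌋ = 3.
Plotkin bound: M ≤ 2·3 = 6.
Given |C| = 7, check: VIOLATED.
This |C| is above the Plotkin bound, so no binary code with n = 12, d = 7 and 7 codewords exists.


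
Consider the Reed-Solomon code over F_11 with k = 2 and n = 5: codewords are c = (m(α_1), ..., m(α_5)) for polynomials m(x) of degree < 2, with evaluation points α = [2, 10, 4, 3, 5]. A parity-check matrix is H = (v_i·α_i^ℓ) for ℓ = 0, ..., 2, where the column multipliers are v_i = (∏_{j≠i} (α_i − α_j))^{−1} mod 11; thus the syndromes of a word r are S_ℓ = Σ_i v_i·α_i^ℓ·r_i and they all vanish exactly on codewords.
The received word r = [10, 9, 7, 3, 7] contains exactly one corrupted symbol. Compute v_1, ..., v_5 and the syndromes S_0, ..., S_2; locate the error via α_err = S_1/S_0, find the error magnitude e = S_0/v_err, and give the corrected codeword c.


S = (6, 8, 7), error at position 5, error magnitude e = 7, c = [10, 9, 7, 3, 0].

Step 1: column multipliers v_i = (∏_{j≠i}(α_i − α_j))^{−1} mod 11.
  i = 1 (α = 2): (2−10)(2−4)(2−3)(2−5) = (−8)·(−2)·(−1)·(−3) = 48 ≡ 4, so v_1 = 4^{−1} = 3 (mod 11).
  i = 2 (α = 10): (10−2)(10−4)(10−3)(10−5) = 8·6·7·5 = 1680 ≡ 8, so v_2 = 8^{−1} = 7 (mod 11).
  i = 3 (α = 4): (4−2)(4−10)(4−3)(4−5) = 2·(−6)·1·(−1) = 12 ≡ 1, so v_3 = 1^{−1} = 1 (mod 11).
  i = 4 (α = 3): (3−2)(3−10)(3−4)(3−5) = 1·(−7)·(−1)·(−2) = −14 ≡ 8, so v_4 = 8^{−1} = 7 (mod 11).
  i = 5 (α = 5): (5−2)(5−10)(5−4)(5−3) = 3·(−5)·1·2 = −30 ≡ 3, so v_5 = 3^{−1} = 4 (mod 11).
  v = [3, 7, 1, 7, 4].
Step 2: syndromes of r = [10, 9, 7, 3, 7] (all sums mod 11).
  S_0 = Σ v_i r_i = 3·10 + 7·9 + 1·7 + 7·3 + 4·7 = 149 ≡ 6.
  S_1 = Σ v_i α_i r_i = 3·2·10 + 7·10·9 + 1·4·7 + 7·3·3 + 4·5·7 = 921 ≡ 8.
  α_i^2 mod 11 = [4, 1, 5, 9, 3].
  S_2 = Σ v_i α_i^2 r_i = 3·4·10 + 7·1·9 + 1·5·7 + 7·9·3 + 4·3·7 = 491 ≡ 7.
  S = (6, 8, 7) ≠ 0, so r is not a codeword (an error is present).
Step 3: locate the error. For a single error e at position i, S_ℓ = v_i·e·α_i^ℓ, so α_err = S_1/S_0.
  S_0^{−1} = 6^{−1} = 2 (mod 11), so α_err = 8·2 = 16 ≡ 5 = α_5. Error position i = 5.
  Consistency check: S_2/S_1 = 7·7 = 49 ≡ 5 = α_err ✓ (single-error assumption holds).
Step 4: error magnitude e = S_0/v_5 = S_0·∏_{j≠5}(α_5 − α_j) = 6·3 = 18 ≡ 7 (mod 11).
Step 5: correct position 5: c_5 = r_5 − e = 7 − 7 ≡ 0 (mod 11). Hence c = [10, 9, 7, 3, 0].
  Check: interpolating c through the α_i gives m(x) = 2 + 4·x (degree < 2) with m(α_i) = c_i for every i, so c is indeed a codeword.


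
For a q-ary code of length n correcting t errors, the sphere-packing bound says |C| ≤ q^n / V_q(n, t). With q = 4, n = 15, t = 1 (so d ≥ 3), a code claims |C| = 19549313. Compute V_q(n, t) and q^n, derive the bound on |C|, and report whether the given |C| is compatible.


V_q(n, t) = 46, q^n = 1073741824, Hamming bound = 23342213, |C| = 19549313 ≤ bound (satisfied).

Step 1: Compute V_q(n, t) = Σ_{j=0}^1 C(n, j) (q−1)^j.
  j = 0: C(15,0)·(3)^0 = 1·1 = 1.
  j = 1: C(15,1)·(3)^1 = 15·3 = 45.
  V_q(n, t) = 1 + 45 = 46.
Step 2: q^n = 4^15 = 1073741824.
Step 3: Hamming bound ⌊q^n / V_q(n,t)⌋ = ⌊1073741824/46⌋ = 23342213.
Step 4: Compare |C| = 19549313 to 23342213: satisfied.
The claimed |C| lies below the Hamming bound.


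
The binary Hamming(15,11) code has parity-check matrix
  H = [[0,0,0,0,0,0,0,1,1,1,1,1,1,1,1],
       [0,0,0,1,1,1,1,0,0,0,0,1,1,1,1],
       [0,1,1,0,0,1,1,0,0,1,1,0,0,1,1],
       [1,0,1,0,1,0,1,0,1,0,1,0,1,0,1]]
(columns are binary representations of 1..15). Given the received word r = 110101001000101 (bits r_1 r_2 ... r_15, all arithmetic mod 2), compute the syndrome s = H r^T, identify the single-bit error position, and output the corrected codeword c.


s = (1, 0, 1, 0)^T, error position = 10, corrected codeword c = 110101001100101

Compute s = H r^T mod 2 one row at a time:
  s_1 = 0 + 1 + 0 + 0 + 0 + 1 + 0 + 1 = 3 ≡ 1 (mod 2).
  s_2 = 1 + 0 + 1 + 0 + 0 + 1 + 0 + 1 = 4 ≡ 0 (mod 2).
  s_3 = 1 + 0 + 1 + 0 + 0 + 0 + 0 + 1 = 3 ≡ 1 (mod 2).
  s_4 = 1 + 0 + 0 + 0 + 1 + 0 + 1 + 1 = 4 ≡ 0 (mod 2).
s = (1, 0, 1, 0)^T — this equals column 10 of H (binary 1010), so error is at position 10.
Correct: flip bit 10 of r = 110101001000101 to get c = 110101001100101.


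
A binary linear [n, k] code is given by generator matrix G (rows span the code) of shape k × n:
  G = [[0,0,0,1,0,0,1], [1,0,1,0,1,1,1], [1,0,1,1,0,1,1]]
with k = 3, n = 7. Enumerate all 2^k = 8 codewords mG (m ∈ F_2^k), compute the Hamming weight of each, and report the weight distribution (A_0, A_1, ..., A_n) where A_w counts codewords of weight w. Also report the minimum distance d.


Weight distribution: A_0 = 1, A_2 = 3, A_3 = 1, A_5 = 3. Minimum distance d = 2.

Enumerate all 2^3 = 8 messages m ∈ F_2^3.
For each, compute codeword c = mG in F_2^7, then tally its weight.
  m = 000 → c = 0000000, weight = 0.
  m = 100 → c = 0001001, weight = 2.
  m = 010 → c = 1010111, weight = 5.
  m = 110 → c = 1011110, weight = 5.
  m = 001 → c = 1011011, weight = 5.
  m = 101 → c = 1010010, weight = 3.
  m = 011 → c = 0001100, weight = 2.
  m = 111 → c = 0000101, weight = 2.
Tally weights:
  weight 0: 1 codewords.
  weight 2: 3 codewords.
  weight 3: 1 codewords.
  weight 5: 3 codewords.
Minimum distance d = smallest w > 0 with A_w > 0 = 2.
Sanity: Σ A_w = 8 = 2^3 = 8 ✓.


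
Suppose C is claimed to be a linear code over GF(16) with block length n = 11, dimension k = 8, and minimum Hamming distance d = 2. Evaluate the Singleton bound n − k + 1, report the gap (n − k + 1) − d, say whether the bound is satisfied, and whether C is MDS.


Singleton RHS = n − k + 1 = 4, slack = 2, bound satisfied, not MDS.

Singleton bound: d ≤ n − k + 1.
Here n = 11, k = 8, so n − k + 1 = 4.
Given d = 2, check d ≤ 4: YES.
Slack = (n − k + 1) − d = 2.
The code is NOT MDS (slack = 2 > 0).
Description: the claimed parameters are [11, 8, 2]_16; such a code would be non-MDS.


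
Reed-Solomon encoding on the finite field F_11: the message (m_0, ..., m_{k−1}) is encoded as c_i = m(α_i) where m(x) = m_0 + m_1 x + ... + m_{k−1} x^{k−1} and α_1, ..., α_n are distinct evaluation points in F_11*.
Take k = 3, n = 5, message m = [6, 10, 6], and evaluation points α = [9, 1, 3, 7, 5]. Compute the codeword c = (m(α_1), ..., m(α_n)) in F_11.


c = [10, 0, 2, 7, 8]

Message polynomial: m(x) = 6 + 10·x + 6·x^2 (mod 11).
For each evaluation point α_i, compute m(α_i) mod 11:
  α_1 = 9: Horner steps 6 → 9 → 10, so m(9) = 10.
  α_2 = 1: Horner steps 6 → 5 → 0, so m(1) = 0.
  α_3 = 3: Horner steps 6 → 6 → 2, so m(3) = 2.
  α_4 = 7: Horner steps 6 → 8 → 7, so m(7) = 7.
  α_5 = 5: Horner steps 6 → 7 → 8, so m(5) = 8.
Codeword c = [10, 0, 2, 7, 8] ∈ F_11^5.


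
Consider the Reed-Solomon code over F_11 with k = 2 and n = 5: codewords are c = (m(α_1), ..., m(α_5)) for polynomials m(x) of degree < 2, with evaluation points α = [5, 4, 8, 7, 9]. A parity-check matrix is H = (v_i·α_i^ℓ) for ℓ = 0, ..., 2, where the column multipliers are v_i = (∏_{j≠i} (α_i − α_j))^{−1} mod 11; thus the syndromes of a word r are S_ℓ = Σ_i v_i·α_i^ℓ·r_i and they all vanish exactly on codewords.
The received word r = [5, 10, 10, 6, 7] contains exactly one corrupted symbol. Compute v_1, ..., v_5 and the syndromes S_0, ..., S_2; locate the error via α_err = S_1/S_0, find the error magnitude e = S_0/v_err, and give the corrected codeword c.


S = (2, 5, 7), error at position 3, error magnitude e = 9, c = [5, 10, 1, 6, 7].

Step 1: column multipliers v_i = (∏_{j≠i}(α_i − α_j))^{−1} mod 11.
  i = 1 (α = 5): (5−4)(5−8)(5−7)(5−9) = 1·(−3)·(−2)·(−4) = −24 ≡ 9, so v_1 = 9^{−1} = 5 (mod 11).
  i = 2 (α = 4): (4−5)(4−8)(4−7)(4−9) = (−1)·(−4)·(−3)·(−5) = 60 ≡ 5, so v_2 = 5^{−1} = 9 (mod 11).
  i = 3 (α = 8): (8−5)(8−4)(8−7)(8−9) = 3·4·1·(−1) = −12 ≡ 10, so v_3 = 10^{−1} = 10 (mod 11).
  i = 4 (α = 7): (7−5)(7−4)(7−8)(7−9) = 2·3·(−1)·(−2) = 12 ≡ 1, so v_4 = 1^{−1} = 1 (mod 11).
  i = 5 (α = 9): (9−5)(9−4)(9−8)(9−7) = 4·5·1·2 = 40 ≡ 7, so v_5 = 7^{−1} = 8 (mod 11).
  v = [5, 9, 10, 1, 8].
Step 2: syndromes of r = [5, 10, 10, 6, 7] (all sums mod 11).
  S_0 = Σ v_i r_i = 5·5 + 9·10 + 10·10 + 1·6 + 8·7 = 277 ≡ 2.
  S_1 = Σ v_i α_i r_i = 5·5·5 + 9·4·10 + 10·8·10 + 1·7·6 + 8·9·7 = 1831 ≡ 5.
  α_i^2 mod 11 = [3, 5, 9, 5, 4].
  S_2 = Σ v_i α_i^2 r_i = 5·3·5 + 9·5·10 + 10·9·10 + 1·5·6 + 8·4·7 = 1679 ≡ 7.
  S = (2, 5, 7) ≠ 0, so r is not a codeword (an error is present).
Step 3: locate the error. For a single error e at position i, S_ℓ = v_i·e·α_i^ℓ, so α_err = S_1/S_0.
  S_0^{−1} = 2^{−1} = 6 (mod 11), so α_err = 5·6 = 30 ≡ 8 = α_3. Error position i = 3.
  Consistency check: S_2/S_1 = 7·9 = 63 ≡ 8 = α_err ✓ (single-error assumption holds).
Step 4: error magnitude e = S_0/v_3 = S_0·∏_{j≠3}(α_3 − α_j) = 2·10 = 20 ≡ 9 (mod 11).
Step 5: correct position 3: c_3 = r_3 − e = 10 − 9 ≡ 1 (mod 11). Hence c = [5, 10, 1, 6, 7].
  Check: interpolating c through the α_i gives m(x) = 8 + 6·x (degree < 2) with m(α_i) = c_i for every i, so c is indeed a codeword.


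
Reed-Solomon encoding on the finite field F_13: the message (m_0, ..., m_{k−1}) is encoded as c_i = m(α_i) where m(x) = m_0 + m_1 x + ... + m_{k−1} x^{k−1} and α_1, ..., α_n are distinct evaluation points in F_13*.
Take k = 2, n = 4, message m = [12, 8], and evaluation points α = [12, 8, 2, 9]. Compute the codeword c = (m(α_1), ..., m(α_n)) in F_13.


c = [4, 11, 2, 6]

Message polynomial: m(x) = 12 + 8·x (mod 13).
For each evaluation point α_i, compute m(α_i) mod 13:
  α_1 = 12: Horner steps 8 → 4, so m(12) = 4.
  α_2 = 8: Horner steps 8 → 11, so m(8) = 11.
  α_3 = 2: Horner steps 8 → 2, so m(2) = 2.
  α_4 = 9: Horner steps 8 → 6, so m(9) = 6.
Codeword c = [4, 11, 2, 6] ∈ F_13^4.


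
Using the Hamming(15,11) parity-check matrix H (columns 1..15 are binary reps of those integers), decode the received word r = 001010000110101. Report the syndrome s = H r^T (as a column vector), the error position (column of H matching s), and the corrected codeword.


s = (0, 1, 0, 1)^T, error position = 5, corrected codeword c = 001000000110101

Compute s = H r^T mod 2 one row at a time:
  s_1 = 0 + 0 + 1 + 1 + 0 + 1 + 0 + 1 = 4 ≡ 0 (mod 2).
  s_2 = 0 + 1 + 0 + 0 + 0 + 1 + 0 + 1 = 3 ≡ 1 (mod 2).
  s_3 = 0 + 1 + 0 + 0 + 1 + 1 + 0 + 1 = 4 ≡ 0 (mod 2).
  s_4 = 0 + 1 + 1 + 0 + 0 + 1 + 1 + 1 = 5 ≡ 1 (mod 2).
s = (0, 1, 0, 1)^T — this equals column 5 of H (binary 0101), so error is at position 5.
Correct: flip bit 5 of r = 001010000110101 to get c = 001000000110101.


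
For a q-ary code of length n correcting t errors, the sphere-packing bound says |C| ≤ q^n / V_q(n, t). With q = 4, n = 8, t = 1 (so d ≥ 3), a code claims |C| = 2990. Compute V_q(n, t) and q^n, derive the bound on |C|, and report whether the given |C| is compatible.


V_q(n, t) = 25, q^n = 65536, Hamming bound = 2621, |C| = 2990 > bound (violated).

Step 1: Compute V_q(n, t) = Σ_{j=0}^1 C(n, j) (q−1)^j.
  j = 0: C(8,0)·(3)^0 = 1·1 = 1.
  j = 1: C(8,1)·(3)^1 = 8·3 = 24.
  V_q(n, t) = 1 + 24 = 25.
Step 2: q^n = 4^8 = 65536.
Step 3: Hamming bound ⌊q^n / V_q(n,t)⌋ = ⌊65536/25⌋ = 2621.
Step 4: Compare |C| = 2990 to 2621: violated.
The claimed |C| lies above the Hamming bound, so no 4-ary code of length 8 with d ≥ 3 can have 2990 codewords.


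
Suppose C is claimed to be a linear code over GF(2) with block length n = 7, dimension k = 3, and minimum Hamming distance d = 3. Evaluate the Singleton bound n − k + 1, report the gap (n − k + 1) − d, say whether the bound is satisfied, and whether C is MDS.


Singleton RHS = n − k + 1 = 5, slack = 2, bound satisfied, not MDS.

Singleton bound: d ≤ n − k + 1.
Here n = 7, k = 3, so n − k + 1 = 5.
Given d = 3, check d ≤ 5: YES.
Slack = (n − k + 1) − d = 2.
The code is NOT MDS (slack = 2 > 0).
Description: the claimed parameters are [7, 3, 3]_2; such a code would be non-MDS.


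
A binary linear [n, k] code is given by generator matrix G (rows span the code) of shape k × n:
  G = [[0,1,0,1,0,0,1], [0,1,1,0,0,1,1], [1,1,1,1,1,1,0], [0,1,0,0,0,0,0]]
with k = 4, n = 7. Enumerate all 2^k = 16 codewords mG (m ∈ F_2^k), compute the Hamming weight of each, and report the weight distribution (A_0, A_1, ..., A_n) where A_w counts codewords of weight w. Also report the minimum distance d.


Weight distribution: A_0 = 1, A_1 = 1, A_2 = 2, A_3 = 4, A_4 = 3, A_5 = 3, A_6 = 2. Minimum distance d = 1.

Enumerate all 2^4 = 16 messages m ∈ F_2^4.
For each, compute codeword c = mG in F_2^7, then tally its weight.
  m = 0000 → c = 0000000, weight = 0.
  m = 1000 → c = 0101001, weight = 3.
  m = 0100 → c = 0110011, weight = 4.
  m = 1100 → c = 0011010, weight = 3.
  m = 0010 → c = 1111110, weight = 6.
  m = 1010 → c = 1010111, weight = 5.
  m = 0110 → c = 1001101, weight = 4.
  m = 1110 → c = 1100100, weight = 3.
  m = 0001 → c = 0100000, weight = 1.
  m = 1001 → c = 0001001, weight = 2.
  m = 0101 → c = 0010011, weight = 3.
  m = 1101 → c = 0111010, weight = 4.
  m = 0011 → c = 1011110, weight = 5.
  m = 1011 → c = 1110111, weight = 6.
  m = 0111 → c = 1101101, weight = 5.
  m = 1111 → c = 1000100, weight = 2.
Tally weights:
  weight 0: 1 codewords.
  weight 1: 1 codewords.
  weight 2: 2 codewords.
  weight 3: 4 codewords.
  weight 4: 3 codewords.
  weight 5: 3 codewords.
  weight 6: 2 codewords.
Minimum distance d = smallest w > 0 with A_w > 0 = 1.
Sanity: Σ A_w = 16 = 2^4 = 16 ✓.


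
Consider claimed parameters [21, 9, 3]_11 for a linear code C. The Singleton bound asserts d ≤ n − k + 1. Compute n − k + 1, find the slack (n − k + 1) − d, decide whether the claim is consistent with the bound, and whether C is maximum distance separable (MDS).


Singleton RHS = n − k + 1 = 13, slack = 10, bound satisfied, not MDS.

Singleton bound: d ≤ n − k + 1.
Here n = 21, k = 9, so n − k + 1 = 13.
Given d = 3, check d ≤ 13: YES.
Slack = (n − k + 1) − d = 10.
The code is NOT MDS (slack = 10 > 0).
Description: the claimed parameters are [21, 9, 3]_11; such a code would be non-MDS.


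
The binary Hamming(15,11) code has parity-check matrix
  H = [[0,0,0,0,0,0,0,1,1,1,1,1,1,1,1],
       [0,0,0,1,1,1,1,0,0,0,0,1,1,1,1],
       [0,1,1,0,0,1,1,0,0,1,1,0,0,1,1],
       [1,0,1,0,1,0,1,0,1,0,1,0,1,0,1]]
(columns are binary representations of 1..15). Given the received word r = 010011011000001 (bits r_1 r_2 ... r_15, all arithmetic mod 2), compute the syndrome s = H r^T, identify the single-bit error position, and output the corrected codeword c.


s = (1, 1, 1, 1)^T, error position = 15, corrected codeword c = 010011011000000

Compute s = H r^T mod 2 one row at a time:
  s_1 = 1 + 1 + 0 + 0 + 0 + 0 + 0 + 1 = 3 ≡ 1 (mod 2).
  s_2 = 0 + 1 + 1 + 0 + 0 + 0 + 0 + 1 = 3 ≡ 1 (mod 2).
  s_3 = 1 + 0 + 1 + 0 + 0 + 0 + 0 + 1 = 3 ≡ 1 (mod 2).
  s_4 = 0 + 0 + 1 + 0 + 1 + 0 + 0 + 1 = 3 ≡ 1 (mod 2).
s = (1, 1, 1, 1)^T — this equals column 15 of H (binary 1111), so error is at position 15.
Correct: flip bit 15 of r = 010011011000001 to get c = 010011011000000.


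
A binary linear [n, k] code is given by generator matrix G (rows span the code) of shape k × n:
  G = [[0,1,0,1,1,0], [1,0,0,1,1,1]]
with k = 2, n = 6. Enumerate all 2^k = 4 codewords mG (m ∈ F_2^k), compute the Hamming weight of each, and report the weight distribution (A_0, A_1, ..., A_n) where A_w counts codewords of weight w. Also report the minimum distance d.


Weight distribution: A_0 = 1, A_3 = 2, A_4 = 1. Minimum distance d = 3.

Enumerate all 2^2 = 4 messages m ∈ F_2^2.
For each, compute codeword c = mG in F_2^6, then tally its weight.
  m = 00 → c = 000000, weight = 0.
  m = 10 → c = 010110, weight = 3.
  m = 01 → c = 100111, weight = 4.
  m = 11 → c = 110001, weight = 3.
Tally weights:
  weight 0: 1 codewords.
  weight 3: 2 codewords.
  weight 4: 1 codewords.
Minimum distance d = smallest w > 0 with A_w > 0 = 3.
Sanity: Σ A_w = 4 = 2^2 = 4 ✓.


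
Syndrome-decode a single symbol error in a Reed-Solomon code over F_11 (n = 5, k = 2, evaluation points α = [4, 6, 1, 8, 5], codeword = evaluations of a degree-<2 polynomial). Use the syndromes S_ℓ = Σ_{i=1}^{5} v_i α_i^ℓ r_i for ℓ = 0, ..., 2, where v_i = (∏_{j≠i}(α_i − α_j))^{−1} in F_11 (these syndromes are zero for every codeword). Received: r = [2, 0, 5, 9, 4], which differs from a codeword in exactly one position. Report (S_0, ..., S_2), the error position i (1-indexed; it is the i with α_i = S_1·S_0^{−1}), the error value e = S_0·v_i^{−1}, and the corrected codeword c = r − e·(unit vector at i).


S = (3, 4, 9), error at position 5, error magnitude e = 3, c = [2, 0, 5, 9, 1].

Step 1: column multipliers v_i = (∏_{j≠i}(α_i − α_j))^{−1} mod 11.
  i = 1 (α = 4): (4−6)(4−1)(4−8)(4−5) = (−2)·3·(−4)·(−1) = −24 ≡ 9, so v_1 = 9^{−1} = 5 (mod 11).
  i = 2 (α = 6): (6−4)(6−1)(6−8)(6−5) = 2·5·(−2)·1 = −20 ≡ 2, so v_2 = 2^{−1} = 6 (mod 11).
  i = 3 (α = 1): (1−4)(1−6)(1−8)(1−5) = (−3)·(−5)·(−7)·(−4) = 420 ≡ 2, so v_3 = 2^{−1} = 6 (mod 11).
  i = 4 (α = 8): (8−4)(8−6)(8−1)(8−5) = 4·2·7·3 = 168 ≡ 3, so v_4 = 3^{−1} = 4 (mod 11).
  i = 5 (α = 5): (5−4)(5−6)(5−1)(5−8) = 1·(−1)·4·(−3) = 12 ≡ 1, so v_5 = 1^{−1} = 1 (mod 11).
  v = [5, 6, 6, 4, 1].
Step 2: syndromes of r = [2, 0, 5, 9, 4] (all sums mod 11).
  S_0 = Σ v_i r_i = 5·2 + 6·0 + 6·5 + 4·9 + 1·4 = 80 ≡ 3.
  S_1 = Σ v_i α_i r_i = 5·4·2 + 6·6·0 + 6·1·5 + 4·8·9 + 1·5·4 = 378 ≡ 4.
  α_i^2 mod 11 = [5, 3, 1, 9, 3].
  S_2 = Σ v_i α_i^2 r_i = 5·5·2 + 6·3·0 + 6·1·5 + 4·9·9 + 1·3·4 = 416 ≡ 9.
  S = (3, 4, 9) ≠ 0, so r is not a codeword (an error is present).
Step 3: locate the error. For a single error e at position i, S_ℓ = v_i·e·α_i^ℓ, so α_err = S_1/S_0.
  S_0^{−1} = 3^{−1} = 4 (mod 11), so α_err = 4·4 = 16 ≡ 5 = α_5. Error position i = 5.
  Consistency check: S_2/S_1 = 9·3 = 27 ≡ 5 = α_err ✓ (single-error assumption holds).
Step 4: error magnitude e = S_0/v_5 = S_0·∏_{j≠5}(α_5 − α_j) = 3·1 = 3 ≡ 3 (mod 11).
Step 5: correct position 5: c_5 = r_5 − e = 4 − 3 ≡ 1 (mod 11). Hence c = [2, 0, 5, 9, 1].
  Check: interpolating c through the α_i gives m(x) = 6 + 10·x (degree < 2) with m(α_i) = c_i for every i, so c is indeed a codeword.


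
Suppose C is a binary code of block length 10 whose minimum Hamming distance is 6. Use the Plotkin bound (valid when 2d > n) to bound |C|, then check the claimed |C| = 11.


Plotkin bound M ≤ 6; given |C| = 11 > bound (violated).

Check applicability: 2d = 12, n = 10.
2d − n = 2 > 0, so Plotkin applies.
Compute d/(2d−n) = 6/2 ≈ 3.0000.
⌊d/(2d−n)⌋ = 3.
Plotkin bound: M ≤ 2·3 = 6.
Given |C| = 11, check: VIOLATED.
This |C| is above the Plotkin bound, so no binary code with n = 10, d = 6 and 11 codewords exists.


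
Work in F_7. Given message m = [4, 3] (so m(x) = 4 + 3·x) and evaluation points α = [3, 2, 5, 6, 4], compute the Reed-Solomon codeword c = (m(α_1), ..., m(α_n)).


c = [6, 3, 5, 1, 2]

Message polynomial: m(x) = 4 + 3·x (mod 7).
For each evaluation point α_i, compute m(α_i) mod 7:
  α_1 = 3: Horner steps 3 → 6, so m(3) = 6.
  α_2 = 2: Horner steps 3 → 3, so m(2) = 3.
  α_3 = 5: Horner steps 3 → 5, so m(5) = 5.
  α_4 = 6: Horner steps 3 → 1, so m(6) = 1.
  α_5 = 4: Horner steps 3 → 2, so m(4) = 2.
Codeword c = [6, 3, 5, 1, 2] ∈ F_7^5.


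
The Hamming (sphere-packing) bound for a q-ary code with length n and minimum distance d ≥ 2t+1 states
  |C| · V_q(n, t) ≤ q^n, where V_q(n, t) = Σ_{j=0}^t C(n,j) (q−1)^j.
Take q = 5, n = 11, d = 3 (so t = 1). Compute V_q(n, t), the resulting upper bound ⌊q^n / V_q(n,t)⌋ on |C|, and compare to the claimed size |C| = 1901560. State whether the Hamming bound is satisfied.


V_q(n, t) = 45, q^n = 48828125, Hamming bound = 1085069, |C| = 1901560 > bound (violated).

Step 1: Compute V_q(n, t) = Σ_{j=0}^1 C(n, j) (q−1)^j.
  j = 0: C(11,0)·(4)^0 = 1·1 = 1.
  j = 1: C(11,1)·(4)^1 = 11·4 = 44.
  V_q(n, t) = 1 + 44 = 45.
Step 2: q^n = 5^11 = 48828125.
Step 3: Hamming bound ⌊q^n / V_q(n,t)⌋ = ⌊48828125/45⌋ = 1085069.
Step 4: Compare |C| = 1901560 to 1085069: violated.
The claimed |C| lies above the Hamming bound, so no 5-ary code of length 11 with d ≥ 3 can have 1901560 codewords.


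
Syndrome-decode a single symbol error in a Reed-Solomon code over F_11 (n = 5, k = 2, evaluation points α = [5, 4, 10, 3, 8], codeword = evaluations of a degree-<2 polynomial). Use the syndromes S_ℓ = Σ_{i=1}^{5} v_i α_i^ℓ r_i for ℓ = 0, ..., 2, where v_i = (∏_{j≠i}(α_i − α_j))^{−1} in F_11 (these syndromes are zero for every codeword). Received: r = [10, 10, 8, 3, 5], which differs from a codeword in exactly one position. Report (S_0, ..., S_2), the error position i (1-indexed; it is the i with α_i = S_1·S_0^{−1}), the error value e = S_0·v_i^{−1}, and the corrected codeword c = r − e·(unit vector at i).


S = (6, 8, 7), error at position 1, error magnitude e = 4, c = [6, 10, 8, 3, 5].

Step 1: column multipliers v_i = (∏_{j≠i}(α_i − α_j))^{−1} mod 11.
  i = 1 (α = 5): (5−4)(5−10)(5−3)(5−8) = 1·(−5)·2·(−3) = 30 ≡ 8, so v_1 = 8^{−1} = 7 (mod 11).
  i = 2 (α = 4): (4−5)(4−10)(4−3)(4−8) = (−1)·(−6)·1·(−4) = −24 ≡ 9, so v_2 = 9^{−1} = 5 (mod 11).
  i = 3 (α = 10): (10−5)(10−4)(10−3)(10−8) = 5·6·7·2 = 420 ≡ 2, so v_3 = 2^{−1} = 6 (mod 11).
  i = 4 (α = 3): (3−5)(3−4)(3−10)(3−8) = (−2)·(−1)·(−7)·(−5) = 70 ≡ 4, so v_4 = 4^{−1} = 3 (mod 11).
  i = 5 (α = 8): (8−5)(8−4)(8−10)(8−3) = 3·4·(−2)·5 = −120 ≡ 1, so v_5 = 1^{−1} = 1 (mod 11).
  v = [7, 5, 6, 3, 1].
Step 2: syndromes of r = [10, 10, 8, 3, 5] (all sums mod 11).
  S_0 = Σ v_i r_i = 7·10 + 5·10 + 6·8 + 3·3 + 1·5 = 182 ≡ 6.
  S_1 = Σ v_i α_i r_i = 7·5·10 + 5·4·10 + 6·10·8 + 3·3·3 + 1·8·5 = 1097 ≡ 8.
  α_i^2 mod 11 = [3, 5, 1, 9, 9].
  S_2 = Σ v_i α_i^2 r_i = 7·3·10 + 5·5·10 + 6·1·8 + 3·9·3 + 1·9·5 = 634 ≡ 7.
  S = (6, 8, 7) ≠ 0, so r is not a codeword (an error is present).
Step 3: locate the error. For a single error e at position i, S_ℓ = v_i·e·α_i^ℓ, so α_err = S_1/S_0.
  S_0^{−1} = 6^{−1} = 2 (mod 11), so α_err = 8·2 = 16 ≡ 5 = α_1. Error position i = 1.
  Consistency check: S_2/S_1 = 7·7 = 49 ≡ 5 = α_err ✓ (single-error assumption holds).
Step 4: error magnitude e = S_0/v_1 = S_0·∏_{j≠1}(α_1 − α_j) = 6·8 = 48 ≡ 4 (mod 11).
Step 5: correct position 1: c_1 = r_1 − e = 10 − 4 ≡ 6 (mod 11). Hence c = [6, 10, 8, 3, 5].
  Check: interpolating c through the α_i gives m(x) = 4 + 7·x (degree < 2) with m(α_i) = c_i for every i, so c is indeed a codeword.


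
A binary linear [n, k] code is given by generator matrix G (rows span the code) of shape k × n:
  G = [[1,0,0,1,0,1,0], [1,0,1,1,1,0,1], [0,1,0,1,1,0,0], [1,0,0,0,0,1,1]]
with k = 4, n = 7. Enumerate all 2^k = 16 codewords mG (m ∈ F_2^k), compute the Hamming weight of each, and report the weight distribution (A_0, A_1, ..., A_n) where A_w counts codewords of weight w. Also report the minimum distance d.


Weight distribution: A_0 = 1, A_2 = 1, A_3 = 6, A_4 = 5, A_5 = 2, A_6 = 1. Minimum distance d = 2.

Enumerate all 2^4 = 16 messages m ∈ F_2^4.
For each, compute codeword c = mG in F_2^7, then tally its weight.
  m = 0000 → c = 0000000, weight = 0.
  m = 1000 → c = 1001010, weight = 3.
  m = 0100 → c = 1011101, weight = 5.
  m = 1100 → c = 0010111, weight = 4.
  m = 0010 → c = 0101100, weight = 3.
  m = 1010 → c = 1100110, weight = 4.
  m = 0110 → c = 1110001, weight = 4.
  m = 1110 → c = 0111011, weight = 5.
  m = 0001 → c = 1000011, weight = 3.
  m = 1001 → c = 0001001, weight = 2.
  m = 0101 → c = 0011110, weight = 4.
  m = 1101 → c = 1010100, weight = 3.
  m = 0011 → c = 1101111, weight = 6.
  m = 1011 → c = 0100101, weight = 3.
  m = 0111 → c = 0110010, weight = 3.
  m = 1111 → c = 1111000, weight = 4.
Tally weights:
  weight 0: 1 codewords.
  weight 2: 1 codewords.
  weight 3: 6 codewords.
  weight 4: 5 codewords.
  weight 5: 2 codewords.
  weight 6: 1 codewords.
Minimum distance d = smallest w > 0 with A_w > 0 = 2.
Sanity: Σ A_w = 16 = 2^4 = 16 ✓.


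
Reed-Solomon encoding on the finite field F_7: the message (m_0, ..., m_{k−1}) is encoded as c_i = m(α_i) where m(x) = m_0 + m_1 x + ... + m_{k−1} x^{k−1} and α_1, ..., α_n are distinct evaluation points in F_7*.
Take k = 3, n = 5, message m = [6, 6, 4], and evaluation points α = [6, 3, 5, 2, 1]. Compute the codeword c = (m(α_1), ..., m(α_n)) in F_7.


c = [4, 4, 3, 6, 2]

Message polynomial: m(x) = 6 + 6·x + 4·x^2 (mod 7).
For each evaluation point α_i, compute m(α_i) mod 7:
  α_1 = 6: Horner steps 4 → 2 → 4, so m(6) = 4.
  α_2 = 3: Horner steps 4 → 4 → 4, so m(3) = 4.
  α_3 = 5: Horner steps 4 → 5 → 3, so m(5) = 3.
  α_4 = 2: Horner steps 4 → 0 → 6, so m(2) = 6.
  α_5 = 1: Horner steps 4 → 3 → 2, so m(1) = 2.
Codeword c = [4, 4, 3, 6, 2] ∈ F_7^5.


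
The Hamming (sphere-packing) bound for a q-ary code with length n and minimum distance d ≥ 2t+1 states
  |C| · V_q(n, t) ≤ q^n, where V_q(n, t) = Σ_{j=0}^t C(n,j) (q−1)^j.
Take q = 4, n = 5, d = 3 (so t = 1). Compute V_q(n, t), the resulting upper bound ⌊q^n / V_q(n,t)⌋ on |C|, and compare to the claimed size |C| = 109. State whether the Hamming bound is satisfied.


V_q(n, t) = 16, q^n = 1024, Hamming bound = 64, |C| = 109 > bound (violated).

Step 1: Compute V_q(n, t) = Σ_{j=0}^1 C(n, j) (q−1)^j.
  j = 0: C(5,0)·(3)^0 = 1·1 = 1.
  j = 1: C(5,1)·(3)^1 = 5·3 = 15.
  V_q(n, t) = 1 + 15 = 16.
Step 2: q^n = 4^5 = 1024.
Step 3: Hamming bound ⌊q^n / V_q(n,t)⌋ = ⌊1024/16⌋ = 64.
Step 4: Compare |C| = 109 to 64: violated.
The claimed |C| lies above the Hamming bound, so no 4-ary code of length 5 with d ≥ 3 can have 109 codewords.


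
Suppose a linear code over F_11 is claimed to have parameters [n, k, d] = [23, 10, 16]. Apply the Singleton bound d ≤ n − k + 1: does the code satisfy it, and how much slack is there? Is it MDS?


Singleton RHS = n − k + 1 = 14, slack = -2, bound violated (no such code; not MDS).

Singleton bound: d ≤ n − k + 1.
Here n = 23, k = 10, so n − k + 1 = 14.
Given d = 16, check d ≤ 14: NO.
Slack = (n − k + 1) − d = -2.
The slack is negative: d = 16 exceeds n − k + 1 = 14 by 2, so the Singleton bound is violated and no linear [23, 10, 16]_11 code can exist. In particular it is not MDS (MDS requires d = n − k + 1 exactly).
Description: the claimed parameters are [23, 10, 16]_11; such a code would be impossible (violates the Singleton bound).


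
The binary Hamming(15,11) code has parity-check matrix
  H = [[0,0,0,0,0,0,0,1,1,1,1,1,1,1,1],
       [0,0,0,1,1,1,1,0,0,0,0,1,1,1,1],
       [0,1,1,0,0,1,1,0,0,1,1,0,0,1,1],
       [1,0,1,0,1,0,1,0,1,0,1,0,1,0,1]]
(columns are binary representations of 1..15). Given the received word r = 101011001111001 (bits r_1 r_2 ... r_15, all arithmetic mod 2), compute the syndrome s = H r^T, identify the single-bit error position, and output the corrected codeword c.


s = (1, 0, 1, 0)^T, error position = 10, corrected codeword c = 101011001011001

Compute s = H r^T mod 2 one row at a time:
  s_1 = 0 + 1 + 1 + 1 + 1 + 0 + 0 + 1 = 5 ≡ 1 (mod 2).
  s_2 = 0 + 1 + 1 + 0 + 1 + 0 + 0 + 1 = 4 ≡ 0 (mod 2).
  s_3 = 0 + 1 + 1 + 0 + 1 + 1 + 0 + 1 = 5 ≡ 1 (mod 2).
  s_4 = 1 + 1 + 1 + 0 + 1 + 1 + 0 + 1 = 6 ≡ 0 (mod 2).
s = (1, 0, 1, 0)^T — this equals column 10 of H (binary 1010), so error is at position 10.
Correct: flip bit 10 of r = 101011001111001 to get c = 101011001011001.
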